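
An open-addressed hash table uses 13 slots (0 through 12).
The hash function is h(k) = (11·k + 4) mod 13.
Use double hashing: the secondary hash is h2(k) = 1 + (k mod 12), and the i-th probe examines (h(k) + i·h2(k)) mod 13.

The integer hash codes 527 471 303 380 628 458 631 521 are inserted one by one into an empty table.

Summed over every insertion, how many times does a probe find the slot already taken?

6

527: h=3 -> slot 3
471: h=11 -> slot 11
303: h=9 -> slot 9
380: h=11, h2=9, probe 11,7 -> slot 7
628: h=9, h2=5, probe 9,1 -> slot 1
458: h=11, h2=3, probe 11,1,4 -> slot 4
631: h=3, h2=8, probe 3,11,6 -> slot 6
521: h=2 -> slot 2
Table: [., 628, 521, 527, 458, ., 631, 380, ., 303, ., 471, .]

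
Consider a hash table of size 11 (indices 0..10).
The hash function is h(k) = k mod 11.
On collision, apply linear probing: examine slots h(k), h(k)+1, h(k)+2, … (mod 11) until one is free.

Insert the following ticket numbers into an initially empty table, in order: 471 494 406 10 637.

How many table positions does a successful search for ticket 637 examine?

471: h=9 → slot 9
494: h=10 → slot 10
406: h=10, probe 10,0 → slot 0
10: h=10, probe 10,0,1 → slot 1
637: h=10, probe 10,0,1,2 → slot 2
Table: [406, 10, 637, ., ., ., ., ., ., 471, 494]
Lookup 637: h=10, probe 10,0,1,2 → found at 2.

4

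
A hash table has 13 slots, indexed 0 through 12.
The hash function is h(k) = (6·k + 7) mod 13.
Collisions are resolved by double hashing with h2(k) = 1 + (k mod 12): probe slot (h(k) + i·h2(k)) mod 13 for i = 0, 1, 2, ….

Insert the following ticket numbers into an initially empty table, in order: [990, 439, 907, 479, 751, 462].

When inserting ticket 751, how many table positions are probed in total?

3

990 hashes to 6; slot 6 is free => place at 6.
439 hashes to 2; slot 2 is free => place at 2.
907 hashes to 2, h2=8; 2 taken => place at 10.
479 hashes to 8; slot 8 is free => place at 8.
751 hashes to 2, h2=8; 2,10 taken => place at 5.
462 hashes to 10, h2=7; 10 taken => place at 4.
Table: [—, —, 439, —, 462, 751, 990, —, 479, —, 907, —, —]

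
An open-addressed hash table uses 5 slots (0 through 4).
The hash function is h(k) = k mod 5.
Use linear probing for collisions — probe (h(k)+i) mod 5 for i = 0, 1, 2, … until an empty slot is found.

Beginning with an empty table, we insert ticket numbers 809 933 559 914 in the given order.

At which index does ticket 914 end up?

809 hashes to 4; slot 4 is free -> place at 4.
933 hashes to 3; slot 3 is free -> place at 3.
559 hashes to 4; 4 taken -> place at 0.
914 hashes to 4; 4,0 taken -> place at 1.
Table: [559, 914, ∅, 933, 809]

1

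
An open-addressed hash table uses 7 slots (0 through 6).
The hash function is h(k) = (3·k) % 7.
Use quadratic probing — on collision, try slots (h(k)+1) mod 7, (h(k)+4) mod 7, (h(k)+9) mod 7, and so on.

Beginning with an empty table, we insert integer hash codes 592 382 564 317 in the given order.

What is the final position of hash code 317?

0

Insert 592: h=5, slot 5 empty -> index 5.
Insert 382: h=5, slot 5 occupied -> index 6.
Insert 564: h=5, slots 5,6 occupied -> index 2.
Insert 317: h=6, slot 6 occupied -> index 0.
Table: [317, _, 564, _, _, 592, 382]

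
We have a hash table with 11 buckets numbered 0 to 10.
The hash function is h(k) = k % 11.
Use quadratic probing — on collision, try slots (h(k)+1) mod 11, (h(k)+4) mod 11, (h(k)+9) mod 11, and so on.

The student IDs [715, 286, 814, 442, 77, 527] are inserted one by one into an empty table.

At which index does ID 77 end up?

715: h=0 => slot 0
286: h=0, probe 0,1 => slot 1
814: h=0, probe 0,1,4 => slot 4
442: h=2 => slot 2
77: h=0, probe 0,1,4,9 => slot 9
527: h=10 => slot 10
Table: [715, 286, 442, ∅, 814, ∅, ∅, ∅, ∅, 77, 527]

9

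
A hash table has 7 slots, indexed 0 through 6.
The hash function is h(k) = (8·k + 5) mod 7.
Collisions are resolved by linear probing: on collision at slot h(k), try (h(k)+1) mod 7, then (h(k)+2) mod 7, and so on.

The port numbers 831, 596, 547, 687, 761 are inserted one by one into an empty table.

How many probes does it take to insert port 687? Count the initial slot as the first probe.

3

831: h=3 -> slot 3
596: h=6 -> slot 6
547: h=6, probe 6,0 -> slot 0
687: h=6, probe 6,0,1 -> slot 1
761: h=3, probe 3,4 -> slot 4
Table: [547, 687, -, 831, 761, -, 596]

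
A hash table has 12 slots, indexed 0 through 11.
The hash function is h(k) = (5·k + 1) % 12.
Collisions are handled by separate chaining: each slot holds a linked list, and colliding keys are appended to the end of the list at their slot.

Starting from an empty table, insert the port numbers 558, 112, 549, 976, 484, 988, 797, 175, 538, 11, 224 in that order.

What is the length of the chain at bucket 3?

558 → bucket 7
112 → bucket 9
549 → bucket 10
976 → bucket 9 (collision)
484 → bucket 9 (collision)
988 → bucket 9 (collision)
797 → bucket 2
175 → bucket 0
538 → bucket 3
11 → bucket 8
224 → bucket 5
Final buckets:
0: 175
1: ∅
2: 797
3: 538
4: ∅
5: 224
6: ∅
7: 558
8: 11
9: 112 -> 976 -> 484 -> 988
10: 549
11: ∅

1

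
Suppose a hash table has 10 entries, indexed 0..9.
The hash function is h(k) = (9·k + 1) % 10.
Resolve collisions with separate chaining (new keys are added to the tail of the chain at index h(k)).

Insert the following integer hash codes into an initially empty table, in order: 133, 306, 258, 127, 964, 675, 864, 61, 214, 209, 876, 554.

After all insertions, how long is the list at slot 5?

2

133 → bucket 8
306 → bucket 5
258 → bucket 3
127 → bucket 4
964 → bucket 7
675 → bucket 6
864 → bucket 7 (collision)
61 → bucket 0
214 → bucket 7 (collision)
209 → bucket 2
876 → bucket 5 (collision)
554 → bucket 7 (collision)
Final buckets:
0: 61
1: ∅
2: 209
3: 258
4: 127
5: 306 -> 876
6: 675
7: 964 -> 864 -> 214 -> 554
8: 133
9: ∅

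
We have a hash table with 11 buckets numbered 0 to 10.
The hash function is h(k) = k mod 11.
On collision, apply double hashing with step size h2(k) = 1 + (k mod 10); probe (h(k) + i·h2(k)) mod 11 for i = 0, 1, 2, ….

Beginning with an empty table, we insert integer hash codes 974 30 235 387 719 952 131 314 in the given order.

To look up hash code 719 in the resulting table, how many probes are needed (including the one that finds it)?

974: h=6 => slot 6
30: h=8 => slot 8
235: h=4 => slot 4
387: h=2 => slot 2
719: h=4, h2=10, probe 4,3 => slot 3
952: h=6, h2=3, probe 6,9 => slot 9
131: h=10 => slot 10
314: h=6, h2=5, probe 6,0 => slot 0
Table: [314, —, 387, 719, 235, —, 974, —, 30, 952, 131]
Lookup 719: h=4, h2=10, probe 4,3 → found at 3.

2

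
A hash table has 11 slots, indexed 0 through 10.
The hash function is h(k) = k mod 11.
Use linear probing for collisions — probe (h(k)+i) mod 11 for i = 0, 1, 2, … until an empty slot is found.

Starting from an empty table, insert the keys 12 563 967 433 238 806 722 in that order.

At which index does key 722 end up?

12: h=1 → slot 1
563: h=2 → slot 2
967: h=10 → slot 10
433: h=4 → slot 4
238: h=7 → slot 7
806: h=3 → slot 3
722: h=7, probe 7,8 → slot 8
Table: [_, 12, 563, 806, 433, _, _, 238, 722, _, 967]

8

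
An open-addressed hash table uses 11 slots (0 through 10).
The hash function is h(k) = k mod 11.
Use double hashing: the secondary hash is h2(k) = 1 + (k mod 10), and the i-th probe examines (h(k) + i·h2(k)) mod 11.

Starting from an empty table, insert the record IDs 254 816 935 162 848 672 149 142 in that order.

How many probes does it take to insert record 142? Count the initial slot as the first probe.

Insert 254: h=1, slot 1 empty => index 1.
Insert 816: h=2, slot 2 empty => index 2.
Insert 935: h=0, slot 0 empty => index 0.
Insert 162: h=8, slot 8 empty => index 8.
Insert 848: h=1, h2=9, slot 1 occupied => index 10.
Insert 672: h=1, h2=3, slot 1 occupied => index 4.
Insert 149: h=6, slot 6 empty => index 6.
Insert 142: h=10, h2=3, slots 10,2 occupied => index 5.
Table: [935, 254, 816, _, 672, 142, 149, _, 162, _, 848]

3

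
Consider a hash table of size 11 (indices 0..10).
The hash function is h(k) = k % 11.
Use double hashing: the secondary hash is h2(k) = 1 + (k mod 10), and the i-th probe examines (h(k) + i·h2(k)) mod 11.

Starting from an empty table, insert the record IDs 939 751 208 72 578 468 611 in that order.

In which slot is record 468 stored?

0

939 hashes to 4; slot 4 is free => place at 4.
751 hashes to 3; slot 3 is free => place at 3.
208 hashes to 10; slot 10 is free => place at 10.
72 hashes to 6; slot 6 is free => place at 6.
578 hashes to 6, h2=9; 6,4 taken => place at 2.
468 hashes to 6, h2=9; 6,4,2 taken => place at 0.
611 hashes to 6, h2=2; 6 taken => place at 8.
Table: [468, -, 578, 751, 939, -, 72, -, 611, -, 208]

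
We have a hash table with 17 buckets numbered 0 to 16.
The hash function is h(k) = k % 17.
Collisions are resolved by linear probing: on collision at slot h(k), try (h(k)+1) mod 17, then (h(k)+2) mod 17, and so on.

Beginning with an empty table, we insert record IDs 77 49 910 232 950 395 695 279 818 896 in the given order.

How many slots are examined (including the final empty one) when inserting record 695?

3

77: h=9 -> slot 9
49: h=15 -> slot 15
910: h=9, probe 9,10 -> slot 10
232: h=11 -> slot 11
950: h=15, probe 15,16 -> slot 16
395: h=4 -> slot 4
695: h=15, probe 15,16,0 -> slot 0
279: h=7 -> slot 7
818: h=2 -> slot 2
896: h=12 -> slot 12
Table: [695, —, 818, —, 395, —, —, 279, —, 77, 910, 232, 896, —, —, 49, 950]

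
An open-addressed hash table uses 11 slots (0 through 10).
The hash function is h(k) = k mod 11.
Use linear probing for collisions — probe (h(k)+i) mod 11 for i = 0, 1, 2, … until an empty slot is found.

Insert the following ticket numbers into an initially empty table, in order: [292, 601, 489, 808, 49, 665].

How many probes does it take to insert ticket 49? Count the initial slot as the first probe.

5

292 hashes to 6; slot 6 is free → place at 6.
601 hashes to 7; slot 7 is free → place at 7.
489 hashes to 5; slot 5 is free → place at 5.
808 hashes to 5; 5,6,7 taken → place at 8.
49 hashes to 5; 5,6,7,8 taken → place at 9.
665 hashes to 5; 5,6,7,8,9 taken → place at 10.
Table: [—, —, —, —, —, 489, 292, 601, 808, 49, 665]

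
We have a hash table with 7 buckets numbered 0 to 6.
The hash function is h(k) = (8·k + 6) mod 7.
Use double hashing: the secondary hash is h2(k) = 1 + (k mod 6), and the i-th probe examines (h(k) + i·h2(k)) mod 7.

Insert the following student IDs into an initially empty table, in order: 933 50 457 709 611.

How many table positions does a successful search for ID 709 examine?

933: h=1 → slot 1
50: h=0 → slot 0
457: h=1, h2=2, probe 1,3 → slot 3
709: h=1, h2=2, probe 1,3,5 → slot 5
611: h=1, h2=6, probe 1,0,6 → slot 6
Table: [50, 933, ., 457, ., 709, 611]
Lookup 709: h=1, h2=2, probe 1,3,5 → found at 5.

3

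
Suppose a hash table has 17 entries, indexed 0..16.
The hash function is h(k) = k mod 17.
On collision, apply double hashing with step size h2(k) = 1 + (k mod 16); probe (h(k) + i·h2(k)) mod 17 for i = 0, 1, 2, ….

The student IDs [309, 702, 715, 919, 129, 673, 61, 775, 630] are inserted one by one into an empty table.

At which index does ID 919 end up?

9

Insert 309: h=3, slot 3 empty → index 3.
Insert 702: h=5, slot 5 empty → index 5.
Insert 715: h=1, slot 1 empty → index 1.
Insert 919: h=1, h2=8, slot 1 occupied → index 9.
Insert 129: h=10, slot 10 empty → index 10.
Insert 673: h=10, h2=2, slot 10 occupied → index 12.
Insert 61: h=10, h2=14, slot 10 occupied → index 7.
Insert 775: h=10, h2=8, slots 10,1,9 occupied → index 0.
Insert 630: h=1, h2=7, slot 1 occupied → index 8.
Table: [775, 715, -, 309, -, 702, -, 61, 630, 919, 129, -, 673, -, -, -, -]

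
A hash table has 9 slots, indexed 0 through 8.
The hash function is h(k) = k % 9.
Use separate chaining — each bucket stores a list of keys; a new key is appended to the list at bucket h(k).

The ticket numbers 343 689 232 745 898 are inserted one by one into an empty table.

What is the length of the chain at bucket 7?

3

Insert 343: h=1, bucket 1 empty → new chain.
Insert 689: h=5, bucket 5 empty → new chain.
Insert 232: h=7, bucket 7 empty → new chain.
Insert 745: h=7, bucket 7 nonempty → append to chain.
Insert 898: h=7, bucket 7 nonempty → append to chain.
Final buckets:
0: ∅
1: 343
2: ∅
3: ∅
4: ∅
5: 689
6: ∅
7: 232 -> 745 -> 898
8: ∅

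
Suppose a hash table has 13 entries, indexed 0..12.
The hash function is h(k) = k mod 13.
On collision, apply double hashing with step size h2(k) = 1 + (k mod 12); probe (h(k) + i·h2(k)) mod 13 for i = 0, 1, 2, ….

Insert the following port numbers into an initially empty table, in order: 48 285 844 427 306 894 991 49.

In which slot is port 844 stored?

4

48: h=9 → slot 9
285: h=12 → slot 12
844: h=12, h2=5, probe 12,4 → slot 4
427: h=11 → slot 11
306: h=7 → slot 7
894: h=10 → slot 10
991: h=3 → slot 3
49: h=10, h2=2, probe 10,12,1 → slot 1
Table: [., 49, ., 991, 844, ., ., 306, ., 48, 894, 427, 285]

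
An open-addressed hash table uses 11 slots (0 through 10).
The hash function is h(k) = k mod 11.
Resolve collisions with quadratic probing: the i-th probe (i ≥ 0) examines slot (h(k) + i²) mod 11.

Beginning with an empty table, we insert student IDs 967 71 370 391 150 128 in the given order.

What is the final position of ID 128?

Insert 967: h=10, slot 10 empty => index 10.
Insert 71: h=5, slot 5 empty => index 5.
Insert 370: h=7, slot 7 empty => index 7.
Insert 391: h=6, slot 6 empty => index 6.
Insert 150: h=7, slot 7 occupied => index 8.
Insert 128: h=7, slots 7,8 occupied => index 0.
Table: [128, ., ., ., ., 71, 391, 370, 150, ., 967]

0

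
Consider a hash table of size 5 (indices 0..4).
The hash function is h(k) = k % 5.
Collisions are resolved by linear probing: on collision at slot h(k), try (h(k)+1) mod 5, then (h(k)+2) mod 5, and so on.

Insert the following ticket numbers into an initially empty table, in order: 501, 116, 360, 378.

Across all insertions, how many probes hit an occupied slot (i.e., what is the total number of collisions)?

501: h=1 => slot 1
116: h=1, probe 1,2 => slot 2
360: h=0 => slot 0
378: h=3 => slot 3
Table: [360, 501, 116, 378, ∅]

1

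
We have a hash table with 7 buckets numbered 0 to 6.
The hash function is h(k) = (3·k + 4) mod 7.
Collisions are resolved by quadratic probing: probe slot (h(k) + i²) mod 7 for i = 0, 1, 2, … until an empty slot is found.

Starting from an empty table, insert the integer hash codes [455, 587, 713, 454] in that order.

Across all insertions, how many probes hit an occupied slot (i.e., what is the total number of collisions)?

3

455: h=4 → slot 4
587: h=1 → slot 1
713: h=1, probe 1,2 → slot 2
454: h=1, probe 1,2,5 → slot 5
Table: [∅, 587, 713, ∅, 455, 454, ∅]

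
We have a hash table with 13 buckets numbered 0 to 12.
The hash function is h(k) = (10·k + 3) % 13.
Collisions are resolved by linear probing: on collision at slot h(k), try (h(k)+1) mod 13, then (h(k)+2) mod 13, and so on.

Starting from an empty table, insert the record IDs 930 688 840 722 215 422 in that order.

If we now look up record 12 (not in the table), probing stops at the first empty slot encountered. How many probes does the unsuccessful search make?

930: h=8 -> slot 8
688: h=6 -> slot 6
840: h=5 -> slot 5
722: h=8, probe 8,9 -> slot 9
215: h=8, probe 8,9,10 -> slot 10
422: h=11 -> slot 11
Table: [., ., ., ., ., 840, 688, ., 930, 722, 215, 422, .]
Lookup 12: h=6, probe 6,7 → slot 7 empty, not found.

2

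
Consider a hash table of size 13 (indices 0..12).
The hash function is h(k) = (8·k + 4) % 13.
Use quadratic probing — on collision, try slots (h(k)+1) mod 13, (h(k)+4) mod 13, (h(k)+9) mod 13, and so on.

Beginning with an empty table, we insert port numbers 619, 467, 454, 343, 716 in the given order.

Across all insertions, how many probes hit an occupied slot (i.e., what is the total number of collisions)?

619 hashes to 3; slot 3 is free => place at 3.
467 hashes to 9; slot 9 is free => place at 9.
454 hashes to 9; 9 taken => place at 10.
343 hashes to 5; slot 5 is free => place at 5.
716 hashes to 12; slot 12 is free => place at 12.
Table: [∅, ∅, ∅, 619, ∅, 343, ∅, ∅, ∅, 467, 454, ∅, 716]

1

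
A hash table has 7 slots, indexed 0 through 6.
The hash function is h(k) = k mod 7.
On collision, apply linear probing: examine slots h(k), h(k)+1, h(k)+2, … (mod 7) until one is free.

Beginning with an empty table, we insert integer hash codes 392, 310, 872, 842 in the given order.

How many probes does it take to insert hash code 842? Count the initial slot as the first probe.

392 hashes to 0; slot 0 is free → place at 0.
310 hashes to 2; slot 2 is free → place at 2.
872 hashes to 4; slot 4 is free → place at 4.
842 hashes to 2; 2 taken → place at 3.
Table: [392, ., 310, 842, 872, ., .]

2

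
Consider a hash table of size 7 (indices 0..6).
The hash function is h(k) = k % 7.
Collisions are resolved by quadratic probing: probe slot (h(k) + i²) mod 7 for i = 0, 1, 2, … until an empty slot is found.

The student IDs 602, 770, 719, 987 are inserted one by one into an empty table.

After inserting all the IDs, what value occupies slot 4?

Insert 602: h=0, slot 0 empty -> index 0.
Insert 770: h=0, slot 0 occupied -> index 1.
Insert 719: h=5, slot 5 empty -> index 5.
Insert 987: h=0, slots 0,1 occupied -> index 4.
Table: [602, 770, ., ., 987, 719, .]

987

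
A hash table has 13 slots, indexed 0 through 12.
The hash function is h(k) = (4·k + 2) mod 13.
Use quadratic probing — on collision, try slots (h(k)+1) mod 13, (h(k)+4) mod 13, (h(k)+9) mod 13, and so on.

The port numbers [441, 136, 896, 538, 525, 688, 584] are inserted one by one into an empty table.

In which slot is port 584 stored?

7

441 hashes to 11; slot 11 is free => place at 11.
136 hashes to 0; slot 0 is free => place at 0.
896 hashes to 11; 11 taken => place at 12.
538 hashes to 9; slot 9 is free => place at 9.
525 hashes to 9; 9 taken => place at 10.
688 hashes to 11; 11,12 taken => place at 2.
584 hashes to 11; 11,12,2 taken => place at 7.
Table: [136, _, 688, _, _, _, _, 584, _, 538, 525, 441, 896]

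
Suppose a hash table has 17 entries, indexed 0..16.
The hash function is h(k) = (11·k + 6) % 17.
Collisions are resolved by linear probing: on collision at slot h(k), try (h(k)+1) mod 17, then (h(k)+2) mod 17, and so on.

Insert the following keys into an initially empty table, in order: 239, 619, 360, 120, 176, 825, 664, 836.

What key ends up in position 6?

Insert 239: h=0, slot 0 empty -> index 0.
Insert 619: h=15, slot 15 empty -> index 15.
Insert 360: h=5, slot 5 empty -> index 5.
Insert 120: h=0, slot 0 occupied -> index 1.
Insert 176: h=4, slot 4 empty -> index 4.
Insert 825: h=3, slot 3 empty -> index 3.
Insert 664: h=0, slots 0,1 occupied -> index 2.
Insert 836: h=5, slot 5 occupied -> index 6.
Table: [239, 120, 664, 825, 176, 360, 836, ., ., ., ., ., ., ., ., 619, .]

836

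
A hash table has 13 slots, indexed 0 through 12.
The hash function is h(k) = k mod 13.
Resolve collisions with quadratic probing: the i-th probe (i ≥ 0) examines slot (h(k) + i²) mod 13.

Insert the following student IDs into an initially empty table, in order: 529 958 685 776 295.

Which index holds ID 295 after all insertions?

Insert 529: h=9, slot 9 empty → index 9.
Insert 958: h=9, slot 9 occupied → index 10.
Insert 685: h=9, slots 9,10 occupied → index 0.
Insert 776: h=9, slots 9,10,0 occupied → index 5.
Insert 295: h=9, slots 9,10,0,5 occupied → index 12.
Table: [685, ∅, ∅, ∅, ∅, 776, ∅, ∅, ∅, 529, 958, ∅, 295]

12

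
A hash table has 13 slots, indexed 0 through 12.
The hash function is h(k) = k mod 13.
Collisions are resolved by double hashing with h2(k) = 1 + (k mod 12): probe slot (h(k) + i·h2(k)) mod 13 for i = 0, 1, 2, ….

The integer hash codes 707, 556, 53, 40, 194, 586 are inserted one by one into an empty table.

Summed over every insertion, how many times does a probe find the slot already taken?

707 hashes to 5; slot 5 is free => place at 5.
556 hashes to 10; slot 10 is free => place at 10.
53 hashes to 1; slot 1 is free => place at 1.
40 hashes to 1, h2=5; 1 taken => place at 6.
194 hashes to 12; slot 12 is free => place at 12.
586 hashes to 1, h2=11; 1,12,10 taken => place at 8.
Table: [-, 53, -, -, -, 707, 40, -, 586, -, 556, -, 194]

4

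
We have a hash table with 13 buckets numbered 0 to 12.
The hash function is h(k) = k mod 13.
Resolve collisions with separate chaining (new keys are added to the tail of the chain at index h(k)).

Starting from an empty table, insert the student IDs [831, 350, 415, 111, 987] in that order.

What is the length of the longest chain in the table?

831 → bucket 12
350 → bucket 12 (collision)
415 → bucket 12 (collision)
111 → bucket 7
987 → bucket 12 (collision)
Final buckets:
0: -
1: -
2: -
3: -
4: -
5: -
6: -
7: 111
8: -
9: -
10: -
11: -
12: 831 -> 350 -> 415 -> 987

4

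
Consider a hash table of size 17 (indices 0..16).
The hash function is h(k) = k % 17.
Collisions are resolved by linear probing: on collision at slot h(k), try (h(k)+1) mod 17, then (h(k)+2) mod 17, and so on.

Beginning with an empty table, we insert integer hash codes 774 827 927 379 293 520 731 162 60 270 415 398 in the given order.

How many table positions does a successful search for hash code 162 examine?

5

774: h=9 -> slot 9
827: h=11 -> slot 11
927: h=9, probe 9,10 -> slot 10
379: h=5 -> slot 5
293: h=4 -> slot 4
520: h=10, probe 10,11,12 -> slot 12
731: h=0 -> slot 0
162: h=9, probe 9,10,11,12,13 -> slot 13
60: h=9, probe 9,10,11,12,13,14 -> slot 14
270: h=15 -> slot 15
415: h=7 -> slot 7
398: h=7, probe 7,8 -> slot 8
Table: [731, -, -, -, 293, 379, -, 415, 398, 774, 927, 827, 520, 162, 60, 270, -]
Lookup 162: h=9, probe 9,10,11,12,13 → found at 13.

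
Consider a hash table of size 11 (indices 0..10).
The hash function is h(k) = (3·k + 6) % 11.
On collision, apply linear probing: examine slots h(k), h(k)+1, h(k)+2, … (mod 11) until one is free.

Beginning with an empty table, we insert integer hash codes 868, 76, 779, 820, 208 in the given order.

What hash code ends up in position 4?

868: h=3 => slot 3
76: h=3, probe 3,4 => slot 4
779: h=0 => slot 0
820: h=2 => slot 2
208: h=3, probe 3,4,5 => slot 5
Table: [779, ∅, 820, 868, 76, 208, ∅, ∅, ∅, ∅, ∅]

76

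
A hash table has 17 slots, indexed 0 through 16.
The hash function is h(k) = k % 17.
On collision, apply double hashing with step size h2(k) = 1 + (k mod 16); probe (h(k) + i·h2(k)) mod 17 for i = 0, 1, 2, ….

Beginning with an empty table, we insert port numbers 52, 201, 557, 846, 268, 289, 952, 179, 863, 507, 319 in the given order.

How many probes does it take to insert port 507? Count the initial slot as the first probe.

52 hashes to 1; slot 1 is free → place at 1.
201 hashes to 14; slot 14 is free → place at 14.
557 hashes to 13; slot 13 is free → place at 13.
846 hashes to 13, h2=15; 13 taken → place at 11.
268 hashes to 13, h2=13; 13 taken → place at 9.
289 hashes to 0; slot 0 is free → place at 0.
952 hashes to 0, h2=9; 0,9,1 taken → place at 10.
179 hashes to 9, h2=4; 9,13,0 taken → place at 4.
863 hashes to 13, h2=16; 13 taken → place at 12.
507 hashes to 14, h2=12; 14,9,4 taken → place at 16.
319 hashes to 13, h2=16; 13,12,11,10,9 taken → place at 8.
Table: [289, 52, ∅, ∅, 179, ∅, ∅, ∅, 319, 268, 952, 846, 863, 557, 201, ∅, 507]

4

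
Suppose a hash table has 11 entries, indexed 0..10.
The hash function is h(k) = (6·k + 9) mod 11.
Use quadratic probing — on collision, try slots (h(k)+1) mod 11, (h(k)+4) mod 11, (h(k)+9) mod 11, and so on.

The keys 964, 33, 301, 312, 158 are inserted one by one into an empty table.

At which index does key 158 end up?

4

Insert 964: h=7, slot 7 empty -> index 7.
Insert 33: h=9, slot 9 empty -> index 9.
Insert 301: h=0, slot 0 empty -> index 0.
Insert 312: h=0, slot 0 occupied -> index 1.
Insert 158: h=0, slots 0,1 occupied -> index 4.
Table: [301, 312, -, -, 158, -, -, 964, -, 33, -]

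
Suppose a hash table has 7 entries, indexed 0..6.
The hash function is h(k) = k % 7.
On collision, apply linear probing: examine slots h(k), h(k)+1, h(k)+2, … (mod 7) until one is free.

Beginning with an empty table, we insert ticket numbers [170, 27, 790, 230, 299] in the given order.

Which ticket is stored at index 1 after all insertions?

230

170: h=2 → slot 2
27: h=6 → slot 6
790: h=6, probe 6,0 → slot 0
230: h=6, probe 6,0,1 → slot 1
299: h=5 → slot 5
Table: [790, 230, 170, _, _, 299, 27]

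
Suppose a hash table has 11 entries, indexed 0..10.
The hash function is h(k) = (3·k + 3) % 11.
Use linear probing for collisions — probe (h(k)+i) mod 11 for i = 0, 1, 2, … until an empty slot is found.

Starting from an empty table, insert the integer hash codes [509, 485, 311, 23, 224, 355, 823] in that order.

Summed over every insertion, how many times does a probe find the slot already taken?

4

Insert 509: h=1, slot 1 empty -> index 1.
Insert 485: h=6, slot 6 empty -> index 6.
Insert 311: h=1, slot 1 occupied -> index 2.
Insert 23: h=6, slot 6 occupied -> index 7.
Insert 224: h=4, slot 4 empty -> index 4.
Insert 355: h=1, slots 1,2 occupied -> index 3.
Insert 823: h=8, slot 8 empty -> index 8.
Table: [_, 509, 311, 355, 224, _, 485, 23, 823, _, _]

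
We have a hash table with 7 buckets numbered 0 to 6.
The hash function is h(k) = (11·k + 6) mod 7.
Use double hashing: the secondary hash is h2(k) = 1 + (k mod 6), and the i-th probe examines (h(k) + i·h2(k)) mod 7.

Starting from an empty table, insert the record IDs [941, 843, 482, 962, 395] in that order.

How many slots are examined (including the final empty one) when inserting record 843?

941: h=4 => slot 4
843: h=4, h2=4, probe 4,1 => slot 1
482: h=2 => slot 2
962: h=4, h2=3, probe 4,0 => slot 0
395: h=4, h2=6, probe 4,3 => slot 3
Table: [962, 843, 482, 395, 941, -, -]

2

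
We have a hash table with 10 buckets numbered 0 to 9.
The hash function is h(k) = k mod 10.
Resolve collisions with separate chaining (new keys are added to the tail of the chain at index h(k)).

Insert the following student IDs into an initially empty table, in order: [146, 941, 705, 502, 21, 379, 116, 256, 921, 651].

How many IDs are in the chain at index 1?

Insert 146: h=6, bucket 6 empty -> new chain.
Insert 941: h=1, bucket 1 empty -> new chain.
Insert 705: h=5, bucket 5 empty -> new chain.
Insert 502: h=2, bucket 2 empty -> new chain.
Insert 21: h=1, bucket 1 nonempty -> append to chain.
Insert 379: h=9, bucket 9 empty -> new chain.
Insert 116: h=6, bucket 6 nonempty -> append to chain.
Insert 256: h=6, bucket 6 nonempty -> append to chain.
Insert 921: h=1, bucket 1 nonempty -> append to chain.
Insert 651: h=1, bucket 1 nonempty -> append to chain.
Final buckets:
0: ∅
1: 941 -> 21 -> 921 -> 651
2: 502
3: ∅
4: ∅
5: 705
6: 146 -> 116 -> 256
7: ∅
8: ∅
9: 379

4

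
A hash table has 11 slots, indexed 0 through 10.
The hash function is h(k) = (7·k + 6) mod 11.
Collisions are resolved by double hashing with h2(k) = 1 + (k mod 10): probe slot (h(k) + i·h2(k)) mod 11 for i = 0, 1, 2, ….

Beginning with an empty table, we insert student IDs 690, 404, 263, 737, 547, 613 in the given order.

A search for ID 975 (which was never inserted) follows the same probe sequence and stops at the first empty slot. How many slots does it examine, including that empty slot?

5

690: h=7 -> slot 7
404: h=7, h2=5, probe 7,1 -> slot 1
263: h=10 -> slot 10
737: h=6 -> slot 6
547: h=7, h2=8, probe 7,4 -> slot 4
613: h=7, h2=4, probe 7,0 -> slot 0
Table: [613, 404, ., ., 547, ., 737, 690, ., ., 263]
Lookup 975: h=0, h2=6, probe 0,6,1,7,2 → slot 2 empty, not found.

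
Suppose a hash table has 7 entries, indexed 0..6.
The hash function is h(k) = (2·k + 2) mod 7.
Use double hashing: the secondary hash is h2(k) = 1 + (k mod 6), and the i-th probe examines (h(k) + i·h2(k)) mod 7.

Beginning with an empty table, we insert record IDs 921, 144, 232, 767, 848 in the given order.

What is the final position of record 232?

Insert 921: h=3, slot 3 empty => index 3.
Insert 144: h=3, h2=1, slot 3 occupied => index 4.
Insert 232: h=4, h2=5, slot 4 occupied => index 2.
Insert 767: h=3, h2=6, slots 3,2 occupied => index 1.
Insert 848: h=4, h2=3, slot 4 occupied => index 0.
Table: [848, 767, 232, 921, 144, _, _]

2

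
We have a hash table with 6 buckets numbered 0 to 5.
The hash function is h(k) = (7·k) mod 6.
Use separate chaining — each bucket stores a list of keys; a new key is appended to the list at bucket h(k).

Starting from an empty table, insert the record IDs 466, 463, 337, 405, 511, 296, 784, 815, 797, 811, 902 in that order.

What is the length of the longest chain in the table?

466 -> bucket 4
463 -> bucket 1
337 -> bucket 1 (collision)
405 -> bucket 3
511 -> bucket 1 (collision)
296 -> bucket 2
784 -> bucket 4 (collision)
815 -> bucket 5
797 -> bucket 5 (collision)
811 -> bucket 1 (collision)
902 -> bucket 2 (collision)
Final buckets:
0: ∅
1: 463 -> 337 -> 511 -> 811
2: 296 -> 902
3: 405
4: 466 -> 784
5: 815 -> 797

4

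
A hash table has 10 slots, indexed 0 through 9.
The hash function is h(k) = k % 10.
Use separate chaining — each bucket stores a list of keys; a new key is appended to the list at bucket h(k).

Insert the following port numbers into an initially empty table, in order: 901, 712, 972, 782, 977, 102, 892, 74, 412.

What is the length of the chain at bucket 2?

901 -> bucket 1
712 -> bucket 2
972 -> bucket 2 (collision)
782 -> bucket 2 (collision)
977 -> bucket 7
102 -> bucket 2 (collision)
892 -> bucket 2 (collision)
74 -> bucket 4
412 -> bucket 2 (collision)
Final buckets:
0: .
1: 901
2: 712 -> 972 -> 782 -> 102 -> 892 -> 412
3: .
4: 74
5: .
6: .
7: 977
8: .
9: .

6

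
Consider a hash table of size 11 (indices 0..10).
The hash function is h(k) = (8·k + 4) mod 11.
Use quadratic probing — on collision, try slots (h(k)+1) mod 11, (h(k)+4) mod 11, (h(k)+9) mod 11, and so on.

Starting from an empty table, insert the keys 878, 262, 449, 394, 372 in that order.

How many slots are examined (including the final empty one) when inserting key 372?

878: h=10 → slot 10
262: h=10, probe 10,0 → slot 0
449: h=10, probe 10,0,3 → slot 3
394: h=10, probe 10,0,3,8 → slot 8
372: h=10, probe 10,0,3,8,4 → slot 4
Table: [262, _, _, 449, 372, _, _, _, 394, _, 878]

5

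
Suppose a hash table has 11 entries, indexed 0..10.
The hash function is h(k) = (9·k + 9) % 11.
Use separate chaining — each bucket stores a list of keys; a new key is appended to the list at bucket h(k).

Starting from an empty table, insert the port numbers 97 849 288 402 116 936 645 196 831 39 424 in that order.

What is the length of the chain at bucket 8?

97 -> bucket 2
849 -> bucket 5
288 -> bucket 5 (collision)
402 -> bucket 8
116 -> bucket 8 (collision)
936 -> bucket 7
645 -> bucket 6
196 -> bucket 2 (collision)
831 -> bucket 8 (collision)
39 -> bucket 8 (collision)
424 -> bucket 8 (collision)
Final buckets:
0: .
1: .
2: 97 -> 196
3: .
4: .
5: 849 -> 288
6: 645
7: 936
8: 402 -> 116 -> 831 -> 39 -> 424
9: .
10: .

5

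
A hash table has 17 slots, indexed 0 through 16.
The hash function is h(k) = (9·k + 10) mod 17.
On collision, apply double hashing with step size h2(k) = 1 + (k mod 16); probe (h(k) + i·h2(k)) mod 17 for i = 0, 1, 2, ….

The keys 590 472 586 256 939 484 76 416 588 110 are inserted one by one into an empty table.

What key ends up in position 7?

484

Insert 590: h=16, slot 16 empty -> index 16.
Insert 472: h=8, slot 8 empty -> index 8.
Insert 586: h=14, slot 14 empty -> index 14.
Insert 256: h=2, slot 2 empty -> index 2.
Insert 939: h=12, slot 12 empty -> index 12.
Insert 484: h=14, h2=5, slots 14,2 occupied -> index 7.
Insert 76: h=14, h2=13, slot 14 occupied -> index 10.
Insert 416: h=14, h2=1, slot 14 occupied -> index 15.
Insert 588: h=15, h2=13, slot 15 occupied -> index 11.
Insert 110: h=14, h2=15, slots 14,12,10,8 occupied -> index 6.
Table: [∅, ∅, 256, ∅, ∅, ∅, 110, 484, 472, ∅, 76, 588, 939, ∅, 586, 416, 590]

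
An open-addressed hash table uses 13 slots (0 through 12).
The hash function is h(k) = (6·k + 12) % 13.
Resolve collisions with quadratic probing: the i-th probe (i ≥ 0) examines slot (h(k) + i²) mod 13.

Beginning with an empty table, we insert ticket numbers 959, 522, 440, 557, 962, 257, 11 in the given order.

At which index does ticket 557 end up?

Insert 959: h=7, slot 7 empty -> index 7.
Insert 522: h=11, slot 11 empty -> index 11.
Insert 440: h=0, slot 0 empty -> index 0.
Insert 557: h=0, slot 0 occupied -> index 1.
Insert 962: h=12, slot 12 empty -> index 12.
Insert 257: h=7, slot 7 occupied -> index 8.
Insert 11: h=0, slots 0,1 occupied -> index 4.
Table: [440, 557, ∅, ∅, 11, ∅, ∅, 959, 257, ∅, ∅, 522, 962]

1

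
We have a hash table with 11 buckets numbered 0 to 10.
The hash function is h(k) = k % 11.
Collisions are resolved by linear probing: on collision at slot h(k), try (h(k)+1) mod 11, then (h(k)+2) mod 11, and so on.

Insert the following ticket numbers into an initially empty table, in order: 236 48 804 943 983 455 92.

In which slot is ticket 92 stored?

236 hashes to 5; slot 5 is free => place at 5.
48 hashes to 4; slot 4 is free => place at 4.
804 hashes to 1; slot 1 is free => place at 1.
943 hashes to 8; slot 8 is free => place at 8.
983 hashes to 4; 4,5 taken => place at 6.
455 hashes to 4; 4,5,6 taken => place at 7.
92 hashes to 4; 4,5,6,7,8 taken => place at 9.
Table: [-, 804, -, -, 48, 236, 983, 455, 943, 92, -]

9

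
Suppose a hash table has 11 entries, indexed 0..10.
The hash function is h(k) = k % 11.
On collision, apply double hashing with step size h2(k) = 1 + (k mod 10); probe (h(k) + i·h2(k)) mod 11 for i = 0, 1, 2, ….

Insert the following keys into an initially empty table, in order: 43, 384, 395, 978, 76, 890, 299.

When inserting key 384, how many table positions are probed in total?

43 hashes to 10; slot 10 is free → place at 10.
384 hashes to 10, h2=5; 10 taken → place at 4.
395 hashes to 10, h2=6; 10 taken → place at 5.
978 hashes to 10, h2=9; 10 taken → place at 8.
76 hashes to 10, h2=7; 10 taken → place at 6.
890 hashes to 10, h2=1; 10 taken → place at 0.
299 hashes to 2; slot 2 is free → place at 2.
Table: [890, —, 299, —, 384, 395, 76, —, 978, —, 43]

2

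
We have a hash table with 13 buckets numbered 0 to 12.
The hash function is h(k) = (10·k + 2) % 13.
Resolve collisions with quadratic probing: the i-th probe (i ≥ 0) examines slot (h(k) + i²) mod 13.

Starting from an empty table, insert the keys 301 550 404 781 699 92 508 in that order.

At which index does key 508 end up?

2

301 hashes to 9; slot 9 is free => place at 9.
550 hashes to 3; slot 3 is free => place at 3.
404 hashes to 12; slot 12 is free => place at 12.
781 hashes to 12; 12 taken => place at 0.
699 hashes to 11; slot 11 is free => place at 11.
92 hashes to 12; 12,0,3 taken => place at 8.
508 hashes to 12; 12,0,3,8 taken => place at 2.
Table: [781, _, 508, 550, _, _, _, _, 92, 301, _, 699, 404]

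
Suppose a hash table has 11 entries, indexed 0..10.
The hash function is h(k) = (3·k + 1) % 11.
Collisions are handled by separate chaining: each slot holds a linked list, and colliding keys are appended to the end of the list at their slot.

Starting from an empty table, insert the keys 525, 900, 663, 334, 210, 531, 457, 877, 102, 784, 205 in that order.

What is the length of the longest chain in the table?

Insert 525: h=3, bucket 3 empty -> new chain.
Insert 900: h=6, bucket 6 empty -> new chain.
Insert 663: h=10, bucket 10 empty -> new chain.
Insert 334: h=2, bucket 2 empty -> new chain.
Insert 210: h=4, bucket 4 empty -> new chain.
Insert 531: h=10, bucket 10 nonempty -> append to chain.
Insert 457: h=8, bucket 8 empty -> new chain.
Insert 877: h=3, bucket 3 nonempty -> append to chain.
Insert 102: h=10, bucket 10 nonempty -> append to chain.
Insert 784: h=10, bucket 10 nonempty -> append to chain.
Insert 205: h=0, bucket 0 empty -> new chain.
Final buckets:
0: 205
1: ∅
2: 334
3: 525 -> 877
4: 210
5: ∅
6: 900
7: ∅
8: 457
9: ∅
10: 663 -> 531 -> 102 -> 784

4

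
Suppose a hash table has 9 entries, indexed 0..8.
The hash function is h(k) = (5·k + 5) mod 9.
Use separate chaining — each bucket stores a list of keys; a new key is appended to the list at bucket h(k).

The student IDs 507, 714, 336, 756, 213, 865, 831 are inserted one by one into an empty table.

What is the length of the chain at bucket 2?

4

507 → bucket 2
714 → bucket 2 (collision)
336 → bucket 2 (collision)
756 → bucket 5
213 → bucket 8
865 → bucket 1
831 → bucket 2 (collision)
Final buckets:
0: _
1: 865
2: 507 -> 714 -> 336 -> 831
3: _
4: _
5: 756
6: _
7: _
8: 213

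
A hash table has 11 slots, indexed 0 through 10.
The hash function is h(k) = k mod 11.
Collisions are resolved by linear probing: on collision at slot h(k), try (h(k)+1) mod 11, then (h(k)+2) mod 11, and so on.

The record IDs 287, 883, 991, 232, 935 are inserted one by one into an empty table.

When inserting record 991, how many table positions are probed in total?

2

Insert 287: h=1, slot 1 empty → index 1.
Insert 883: h=3, slot 3 empty → index 3.
Insert 991: h=1, slot 1 occupied → index 2.
Insert 232: h=1, slots 1,2,3 occupied → index 4.
Insert 935: h=0, slot 0 empty → index 0.
Table: [935, 287, 991, 883, 232, -, -, -, -, -, -]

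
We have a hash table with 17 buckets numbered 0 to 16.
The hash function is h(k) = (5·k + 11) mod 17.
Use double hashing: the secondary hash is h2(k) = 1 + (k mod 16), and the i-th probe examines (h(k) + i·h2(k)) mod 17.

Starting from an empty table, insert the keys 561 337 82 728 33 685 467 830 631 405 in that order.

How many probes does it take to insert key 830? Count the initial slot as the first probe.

561: h=11 -> slot 11
337: h=13 -> slot 13
82: h=13, h2=3, probe 13,16 -> slot 16
728: h=13, h2=9, probe 13,5 -> slot 5
33: h=6 -> slot 6
685: h=2 -> slot 2
467: h=0 -> slot 0
830: h=13, h2=15, probe 13,11,9 -> slot 9
631: h=4 -> slot 4
405: h=13, h2=6, probe 13,2,8 -> slot 8
Table: [467, —, 685, —, 631, 728, 33, —, 405, 830, —, 561, —, 337, —, —, 82]

3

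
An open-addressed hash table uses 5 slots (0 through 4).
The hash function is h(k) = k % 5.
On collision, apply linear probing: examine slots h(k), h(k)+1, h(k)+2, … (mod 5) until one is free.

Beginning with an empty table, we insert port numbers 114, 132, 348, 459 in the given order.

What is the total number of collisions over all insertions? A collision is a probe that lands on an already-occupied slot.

114 hashes to 4; slot 4 is free -> place at 4.
132 hashes to 2; slot 2 is free -> place at 2.
348 hashes to 3; slot 3 is free -> place at 3.
459 hashes to 4; 4 taken -> place at 0.
Table: [459, _, 132, 348, 114]

1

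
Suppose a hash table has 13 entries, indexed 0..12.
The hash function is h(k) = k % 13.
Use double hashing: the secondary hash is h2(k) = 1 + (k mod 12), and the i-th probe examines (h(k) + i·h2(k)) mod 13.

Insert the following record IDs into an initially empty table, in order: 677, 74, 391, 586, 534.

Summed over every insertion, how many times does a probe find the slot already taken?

677: h=1 => slot 1
74: h=9 => slot 9
391: h=1, h2=8, probe 1,9,4 => slot 4
586: h=1, h2=11, probe 1,12 => slot 12
534: h=1, h2=7, probe 1,8 => slot 8
Table: [_, 677, _, _, 391, _, _, _, 534, 74, _, _, 586]

4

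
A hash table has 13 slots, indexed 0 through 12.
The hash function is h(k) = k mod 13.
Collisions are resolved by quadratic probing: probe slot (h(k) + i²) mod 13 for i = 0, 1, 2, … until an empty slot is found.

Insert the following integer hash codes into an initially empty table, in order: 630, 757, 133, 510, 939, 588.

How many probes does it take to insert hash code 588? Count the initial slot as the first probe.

6

630: h=6 → slot 6
757: h=3 → slot 3
133: h=3, probe 3,4 → slot 4
510: h=3, probe 3,4,7 → slot 7
939: h=3, probe 3,4,7,12 → slot 12
588: h=3, probe 3,4,7,12,6,2 → slot 2
Table: [-, -, 588, 757, 133, -, 630, 510, -, -, -, -, 939]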